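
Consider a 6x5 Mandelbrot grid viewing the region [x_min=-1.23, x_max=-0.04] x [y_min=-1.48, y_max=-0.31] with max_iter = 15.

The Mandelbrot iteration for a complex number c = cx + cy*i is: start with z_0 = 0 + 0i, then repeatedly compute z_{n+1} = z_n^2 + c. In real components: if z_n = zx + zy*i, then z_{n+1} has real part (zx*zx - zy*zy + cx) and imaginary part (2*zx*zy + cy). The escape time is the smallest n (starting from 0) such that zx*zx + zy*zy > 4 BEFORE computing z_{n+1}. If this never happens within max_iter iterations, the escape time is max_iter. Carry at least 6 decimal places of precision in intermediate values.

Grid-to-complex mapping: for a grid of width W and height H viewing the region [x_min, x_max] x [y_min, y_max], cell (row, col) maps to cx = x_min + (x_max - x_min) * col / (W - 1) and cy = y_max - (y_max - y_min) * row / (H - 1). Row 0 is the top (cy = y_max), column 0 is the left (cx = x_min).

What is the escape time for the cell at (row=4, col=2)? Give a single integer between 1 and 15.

z_0 = 0 + 0i, c = -0.7540 + -1.4800i
Iter 1: z = -0.7540 + -1.4800i, |z|^2 = 2.7589
Iter 2: z = -2.3759 + 0.7518i, |z|^2 = 6.2101
Escaped at iteration 2

Answer: 2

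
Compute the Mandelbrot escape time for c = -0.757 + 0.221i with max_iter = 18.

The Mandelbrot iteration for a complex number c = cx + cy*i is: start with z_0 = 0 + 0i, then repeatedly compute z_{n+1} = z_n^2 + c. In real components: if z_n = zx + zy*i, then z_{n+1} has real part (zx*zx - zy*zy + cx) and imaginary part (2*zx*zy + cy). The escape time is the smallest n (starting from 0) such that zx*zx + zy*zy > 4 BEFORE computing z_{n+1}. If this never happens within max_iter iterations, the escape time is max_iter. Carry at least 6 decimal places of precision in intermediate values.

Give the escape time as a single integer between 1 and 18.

z_0 = 0 + 0i, c = -0.7570 + 0.2210i
Iter 1: z = -0.7570 + 0.2210i, |z|^2 = 0.6219
Iter 2: z = -0.2328 + -0.1136i, |z|^2 = 0.0671
Iter 3: z = -0.7157 + 0.2739i, |z|^2 = 0.5873
Iter 4: z = -0.3198 + -0.1710i, |z|^2 = 0.1315
Iter 5: z = -0.6840 + 0.3304i, |z|^2 = 0.5770
Iter 6: z = -0.3983 + -0.2310i, |z|^2 = 0.2120
Iter 7: z = -0.6517 + 0.4050i, |z|^2 = 0.5888
Iter 8: z = -0.4963 + -0.3069i, |z|^2 = 0.3405
Iter 9: z = -0.6049 + 0.5256i, |z|^2 = 0.6421
Iter 10: z = -0.6674 + -0.4148i, |z|^2 = 0.6175
Iter 11: z = -0.4837 + 0.7747i, |z|^2 = 0.8342
Iter 12: z = -1.1233 + -0.5284i, |z|^2 = 1.5410
Iter 13: z = 0.2255 + 1.4082i, |z|^2 = 2.0338
Iter 14: z = -2.6891 + 0.8561i, |z|^2 = 7.9644
Escaped at iteration 14

Answer: 14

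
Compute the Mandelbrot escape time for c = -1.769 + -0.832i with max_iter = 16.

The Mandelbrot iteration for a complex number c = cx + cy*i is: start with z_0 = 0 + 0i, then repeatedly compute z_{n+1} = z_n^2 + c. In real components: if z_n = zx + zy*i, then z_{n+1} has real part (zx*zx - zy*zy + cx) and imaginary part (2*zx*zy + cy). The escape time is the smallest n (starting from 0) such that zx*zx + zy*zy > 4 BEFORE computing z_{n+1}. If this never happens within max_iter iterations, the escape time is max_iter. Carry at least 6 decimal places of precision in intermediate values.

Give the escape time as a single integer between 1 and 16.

Answer: 2

Derivation:
z_0 = 0 + 0i, c = -1.7690 + -0.8320i
Iter 1: z = -1.7690 + -0.8320i, |z|^2 = 3.8216
Iter 2: z = 0.6681 + 2.1116i, |z|^2 = 4.9053
Escaped at iteration 2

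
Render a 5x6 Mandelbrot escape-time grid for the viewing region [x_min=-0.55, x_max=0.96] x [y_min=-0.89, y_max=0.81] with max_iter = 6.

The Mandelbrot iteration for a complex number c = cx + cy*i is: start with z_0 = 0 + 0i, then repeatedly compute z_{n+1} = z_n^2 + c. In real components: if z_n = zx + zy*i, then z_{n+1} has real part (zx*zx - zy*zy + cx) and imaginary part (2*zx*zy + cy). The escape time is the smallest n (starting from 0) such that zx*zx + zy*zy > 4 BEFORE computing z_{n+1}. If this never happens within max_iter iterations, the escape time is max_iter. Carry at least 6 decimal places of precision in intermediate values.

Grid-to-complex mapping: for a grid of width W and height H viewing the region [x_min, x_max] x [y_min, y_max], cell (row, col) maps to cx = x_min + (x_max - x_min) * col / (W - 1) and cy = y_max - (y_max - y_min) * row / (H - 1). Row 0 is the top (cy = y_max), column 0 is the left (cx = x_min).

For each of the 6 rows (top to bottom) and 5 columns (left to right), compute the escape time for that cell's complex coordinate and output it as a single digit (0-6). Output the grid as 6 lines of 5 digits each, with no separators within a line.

Answer: 56532
66642
66643
66643
66632
46432

Derivation:
(row=0, col=0): c = -0.5500 + 0.8100i → escape time 5
(row=0, col=1): c = -0.1725 + 0.8100i → escape time 6
(row=0, col=2): c = 0.2050 + 0.8100i → escape time 5
(row=0, col=3): c = 0.5825 + 0.8100i → escape time 3
(row=0, col=4): c = 0.9600 + 0.8100i → escape time 2
(row=1, col=0): c = -0.5500 + 0.4700i → escape time 6
(row=1, col=1): c = -0.1725 + 0.4700i → escape time 6
(row=1, col=2): c = 0.2050 + 0.4700i → escape time 6
(row=1, col=3): c = 0.5825 + 0.4700i → escape time 4
(row=1, col=4): c = 0.9600 + 0.4700i → escape time 2
(row=2, col=0): c = -0.5500 + 0.1300i → escape time 6
(row=2, col=1): c = -0.1725 + 0.1300i → escape time 6
(row=2, col=2): c = 0.2050 + 0.1300i → escape time 6
(row=2, col=3): c = 0.5825 + 0.1300i → escape time 4
(row=2, col=4): c = 0.9600 + 0.1300i → escape time 3
(row=3, col=0): c = -0.5500 + -0.2100i → escape time 6
(row=3, col=1): c = -0.1725 + -0.2100i → escape time 6
(row=3, col=2): c = 0.2050 + -0.2100i → escape time 6
(row=3, col=3): c = 0.5825 + -0.2100i → escape time 4
(row=3, col=4): c = 0.9600 + -0.2100i → escape time 3
(row=4, col=0): c = -0.5500 + -0.5500i → escape time 6
(row=4, col=1): c = -0.1725 + -0.5500i → escape time 6
(row=4, col=2): c = 0.2050 + -0.5500i → escape time 6
(row=4, col=3): c = 0.5825 + -0.5500i → escape time 3
(row=4, col=4): c = 0.9600 + -0.5500i → escape time 2
(row=5, col=0): c = -0.5500 + -0.8900i → escape time 4
(row=5, col=1): c = -0.1725 + -0.8900i → escape time 6
(row=5, col=2): c = 0.2050 + -0.8900i → escape time 4
(row=5, col=3): c = 0.5825 + -0.8900i → escape time 3
(row=5, col=4): c = 0.9600 + -0.8900i → escape time 2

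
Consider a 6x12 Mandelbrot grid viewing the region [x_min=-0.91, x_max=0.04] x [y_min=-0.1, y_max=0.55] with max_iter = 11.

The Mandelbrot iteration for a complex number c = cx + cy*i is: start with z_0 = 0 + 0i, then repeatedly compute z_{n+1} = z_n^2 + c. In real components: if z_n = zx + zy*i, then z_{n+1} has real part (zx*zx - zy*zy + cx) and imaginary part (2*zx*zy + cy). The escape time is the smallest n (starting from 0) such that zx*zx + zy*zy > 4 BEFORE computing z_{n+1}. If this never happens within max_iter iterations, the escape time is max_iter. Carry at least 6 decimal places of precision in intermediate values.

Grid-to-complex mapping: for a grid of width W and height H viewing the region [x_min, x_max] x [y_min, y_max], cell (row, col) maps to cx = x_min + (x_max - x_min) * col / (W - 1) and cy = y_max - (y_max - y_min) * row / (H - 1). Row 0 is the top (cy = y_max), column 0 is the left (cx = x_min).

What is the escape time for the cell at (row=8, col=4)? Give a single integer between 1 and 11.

z_0 = 0 + 0i, c = -0.1500 + 0.0773i
Iter 1: z = -0.1500 + 0.0773i, |z|^2 = 0.0285
Iter 2: z = -0.1335 + 0.0541i, |z|^2 = 0.0207
Iter 3: z = -0.1351 + 0.0628i, |z|^2 = 0.0222
Iter 4: z = -0.1357 + 0.0603i, |z|^2 = 0.0220
Iter 5: z = -0.1352 + 0.0609i, |z|^2 = 0.0220
Iter 6: z = -0.1354 + 0.0608i, |z|^2 = 0.0220
Iter 7: z = -0.1354 + 0.0608i, |z|^2 = 0.0220
Iter 8: z = -0.1354 + 0.0608i, |z|^2 = 0.0220
Iter 9: z = -0.1354 + 0.0608i, |z|^2 = 0.0220
Iter 10: z = -0.1354 + 0.0608i, |z|^2 = 0.0220

Answer: 11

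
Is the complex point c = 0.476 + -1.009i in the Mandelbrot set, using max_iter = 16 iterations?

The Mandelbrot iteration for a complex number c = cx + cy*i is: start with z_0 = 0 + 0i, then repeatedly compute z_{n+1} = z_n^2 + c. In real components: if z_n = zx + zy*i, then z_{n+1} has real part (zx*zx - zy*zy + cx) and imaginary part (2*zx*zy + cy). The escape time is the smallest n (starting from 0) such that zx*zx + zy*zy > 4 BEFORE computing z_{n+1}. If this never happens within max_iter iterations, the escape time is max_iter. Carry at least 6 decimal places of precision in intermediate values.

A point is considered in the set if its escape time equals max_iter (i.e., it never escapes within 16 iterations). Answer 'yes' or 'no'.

z_0 = 0 + 0i, c = 0.4760 + -1.0090i
Iter 1: z = 0.4760 + -1.0090i, |z|^2 = 1.2447
Iter 2: z = -0.3155 + -1.9696i, |z|^2 = 3.9787
Iter 3: z = -3.3037 + 0.2338i, |z|^2 = 10.9688
Escaped at iteration 3

Answer: no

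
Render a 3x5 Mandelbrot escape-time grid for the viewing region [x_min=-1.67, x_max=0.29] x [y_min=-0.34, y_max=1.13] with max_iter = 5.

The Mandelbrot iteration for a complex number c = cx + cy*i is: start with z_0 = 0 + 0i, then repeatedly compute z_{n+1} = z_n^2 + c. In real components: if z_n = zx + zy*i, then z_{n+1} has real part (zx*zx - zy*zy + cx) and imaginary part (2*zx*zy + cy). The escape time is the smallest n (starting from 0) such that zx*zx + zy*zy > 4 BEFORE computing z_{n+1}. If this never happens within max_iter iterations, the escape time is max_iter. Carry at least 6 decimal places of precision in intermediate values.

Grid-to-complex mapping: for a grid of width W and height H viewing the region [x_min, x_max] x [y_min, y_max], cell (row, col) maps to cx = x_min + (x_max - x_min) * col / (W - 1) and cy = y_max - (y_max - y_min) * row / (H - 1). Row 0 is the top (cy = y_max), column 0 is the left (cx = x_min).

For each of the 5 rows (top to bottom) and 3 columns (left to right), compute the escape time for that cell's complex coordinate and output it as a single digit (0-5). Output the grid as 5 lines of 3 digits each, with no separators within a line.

(row=0, col=0): c = -1.6700 + 1.1300i → escape time 1
(row=0, col=1): c = -0.6900 + 1.1300i → escape time 3
(row=0, col=2): c = 0.2900 + 1.1300i → escape time 2
(row=1, col=0): c = -1.6700 + 0.7625i → escape time 3
(row=1, col=1): c = -0.6900 + 0.7625i → escape time 4
(row=1, col=2): c = 0.2900 + 0.7625i → escape time 5
(row=2, col=0): c = -1.6700 + 0.3950i → escape time 3
(row=2, col=1): c = -0.6900 + 0.3950i → escape time 5
(row=2, col=2): c = 0.2900 + 0.3950i → escape time 5
(row=3, col=0): c = -1.6700 + 0.0275i → escape time 5
(row=3, col=1): c = -0.6900 + 0.0275i → escape time 5
(row=3, col=2): c = 0.2900 + 0.0275i → escape time 5
(row=4, col=0): c = -1.6700 + -0.3400i → escape time 4
(row=4, col=1): c = -0.6900 + -0.3400i → escape time 5
(row=4, col=2): c = 0.2900 + -0.3400i → escape time 5

Answer: 132
345
355
555
455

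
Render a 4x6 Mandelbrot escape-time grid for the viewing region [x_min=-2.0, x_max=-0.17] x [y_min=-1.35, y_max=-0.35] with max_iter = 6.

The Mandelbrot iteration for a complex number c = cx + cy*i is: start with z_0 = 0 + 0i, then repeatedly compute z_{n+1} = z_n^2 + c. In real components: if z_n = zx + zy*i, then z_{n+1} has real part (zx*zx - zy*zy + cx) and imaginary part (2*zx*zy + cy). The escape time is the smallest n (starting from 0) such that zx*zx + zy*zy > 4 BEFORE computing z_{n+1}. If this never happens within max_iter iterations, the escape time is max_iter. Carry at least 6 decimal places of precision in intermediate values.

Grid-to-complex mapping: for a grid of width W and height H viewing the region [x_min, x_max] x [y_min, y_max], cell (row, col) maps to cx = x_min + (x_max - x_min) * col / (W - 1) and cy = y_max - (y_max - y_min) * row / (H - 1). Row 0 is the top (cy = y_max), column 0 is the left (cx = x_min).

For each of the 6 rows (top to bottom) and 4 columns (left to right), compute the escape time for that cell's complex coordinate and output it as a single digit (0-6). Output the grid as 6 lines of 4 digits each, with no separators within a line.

Answer: 1566
1366
1346
1336
1235
1222

Derivation:
(row=0, col=0): c = -2.0000 + -0.3500i → escape time 1
(row=0, col=1): c = -1.3900 + -0.3500i → escape time 5
(row=0, col=2): c = -0.7800 + -0.3500i → escape time 6
(row=0, col=3): c = -0.1700 + -0.3500i → escape time 6
(row=1, col=0): c = -2.0000 + -0.5500i → escape time 1
(row=1, col=1): c = -1.3900 + -0.5500i → escape time 3
(row=1, col=2): c = -0.7800 + -0.5500i → escape time 6
(row=1, col=3): c = -0.1700 + -0.5500i → escape time 6
(row=2, col=0): c = -2.0000 + -0.7500i → escape time 1
(row=2, col=1): c = -1.3900 + -0.7500i → escape time 3
(row=2, col=2): c = -0.7800 + -0.7500i → escape time 4
(row=2, col=3): c = -0.1700 + -0.7500i → escape time 6
(row=3, col=0): c = -2.0000 + -0.9500i → escape time 1
(row=3, col=1): c = -1.3900 + -0.9500i → escape time 3
(row=3, col=2): c = -0.7800 + -0.9500i → escape time 3
(row=3, col=3): c = -0.1700 + -0.9500i → escape time 6
(row=4, col=0): c = -2.0000 + -1.1500i → escape time 1
(row=4, col=1): c = -1.3900 + -1.1500i → escape time 2
(row=4, col=2): c = -0.7800 + -1.1500i → escape time 3
(row=4, col=3): c = -0.1700 + -1.1500i → escape time 5
(row=5, col=0): c = -2.0000 + -1.3500i → escape time 1
(row=5, col=1): c = -1.3900 + -1.3500i → escape time 2
(row=5, col=2): c = -0.7800 + -1.3500i → escape time 2
(row=5, col=3): c = -0.1700 + -1.3500i → escape time 2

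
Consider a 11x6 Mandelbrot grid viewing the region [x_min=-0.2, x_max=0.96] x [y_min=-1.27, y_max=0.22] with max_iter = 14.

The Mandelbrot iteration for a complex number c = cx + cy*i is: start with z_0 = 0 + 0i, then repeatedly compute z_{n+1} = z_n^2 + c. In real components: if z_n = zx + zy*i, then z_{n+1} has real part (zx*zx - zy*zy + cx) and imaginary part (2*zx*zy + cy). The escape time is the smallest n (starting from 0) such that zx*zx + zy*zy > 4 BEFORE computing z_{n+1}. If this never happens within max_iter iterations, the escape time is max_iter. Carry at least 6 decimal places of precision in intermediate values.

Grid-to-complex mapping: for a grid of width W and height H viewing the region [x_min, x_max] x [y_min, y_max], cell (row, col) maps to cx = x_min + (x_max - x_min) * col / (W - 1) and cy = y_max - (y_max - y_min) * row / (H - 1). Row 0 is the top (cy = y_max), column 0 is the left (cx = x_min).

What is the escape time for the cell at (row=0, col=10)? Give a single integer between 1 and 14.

Answer: 3

Derivation:
z_0 = 0 + 0i, c = 0.9600 + 0.2200i
Iter 1: z = 0.9600 + 0.2200i, |z|^2 = 0.9700
Iter 2: z = 1.8332 + 0.6424i, |z|^2 = 3.7733
Iter 3: z = 3.9079 + 2.5753i, |z|^2 = 21.9042
Escaped at iteration 3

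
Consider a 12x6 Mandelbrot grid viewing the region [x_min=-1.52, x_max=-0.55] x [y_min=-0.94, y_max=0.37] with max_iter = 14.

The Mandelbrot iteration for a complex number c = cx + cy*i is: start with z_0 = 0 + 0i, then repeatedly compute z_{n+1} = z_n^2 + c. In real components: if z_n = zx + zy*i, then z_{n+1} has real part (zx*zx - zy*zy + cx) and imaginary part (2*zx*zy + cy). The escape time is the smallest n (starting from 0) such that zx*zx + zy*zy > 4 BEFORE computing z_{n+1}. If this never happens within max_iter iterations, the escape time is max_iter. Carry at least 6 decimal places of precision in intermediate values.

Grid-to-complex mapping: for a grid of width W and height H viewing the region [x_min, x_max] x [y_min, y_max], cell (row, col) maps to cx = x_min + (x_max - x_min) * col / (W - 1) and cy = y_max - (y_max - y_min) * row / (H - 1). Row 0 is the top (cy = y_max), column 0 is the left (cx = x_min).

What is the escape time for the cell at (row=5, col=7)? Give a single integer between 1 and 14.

z_0 = 0 + 0i, c = -0.9027 + -0.9400i
Iter 1: z = -0.9027 + -0.9400i, |z|^2 = 1.6985
Iter 2: z = -0.9714 + 0.7571i, |z|^2 = 1.5169
Iter 3: z = -0.5323 + -2.4110i, |z|^2 = 6.0961
Escaped at iteration 3

Answer: 3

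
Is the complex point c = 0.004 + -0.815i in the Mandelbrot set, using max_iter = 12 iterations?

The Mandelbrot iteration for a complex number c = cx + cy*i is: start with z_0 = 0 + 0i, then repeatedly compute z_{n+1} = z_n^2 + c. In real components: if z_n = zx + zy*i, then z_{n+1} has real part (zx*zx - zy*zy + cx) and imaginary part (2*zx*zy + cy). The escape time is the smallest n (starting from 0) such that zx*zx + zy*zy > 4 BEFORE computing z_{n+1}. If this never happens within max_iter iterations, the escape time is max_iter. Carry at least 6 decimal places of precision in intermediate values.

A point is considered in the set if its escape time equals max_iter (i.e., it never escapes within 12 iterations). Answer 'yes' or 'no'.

z_0 = 0 + 0i, c = 0.0040 + -0.8150i
Iter 1: z = 0.0040 + -0.8150i, |z|^2 = 0.6642
Iter 2: z = -0.6602 + -0.8215i, |z|^2 = 1.1108
Iter 3: z = -0.2350 + 0.2697i, |z|^2 = 0.1280
Iter 4: z = -0.0135 + -0.9418i, |z|^2 = 0.8872
Iter 5: z = -0.8828 + -0.7895i, |z|^2 = 1.4027
Iter 6: z = 0.1600 + 0.5789i, |z|^2 = 0.3608
Iter 7: z = -0.3056 + -0.6298i, |z|^2 = 0.4900
Iter 8: z = -0.2992 + -0.4301i, |z|^2 = 0.2745
Iter 9: z = -0.0915 + -0.5576i, |z|^2 = 0.3193
Iter 10: z = -0.2986 + -0.7130i, |z|^2 = 0.5975
Iter 11: z = -0.4152 + -0.3892i, |z|^2 = 0.3239
Did not escape in 12 iterations → in set

Answer: yes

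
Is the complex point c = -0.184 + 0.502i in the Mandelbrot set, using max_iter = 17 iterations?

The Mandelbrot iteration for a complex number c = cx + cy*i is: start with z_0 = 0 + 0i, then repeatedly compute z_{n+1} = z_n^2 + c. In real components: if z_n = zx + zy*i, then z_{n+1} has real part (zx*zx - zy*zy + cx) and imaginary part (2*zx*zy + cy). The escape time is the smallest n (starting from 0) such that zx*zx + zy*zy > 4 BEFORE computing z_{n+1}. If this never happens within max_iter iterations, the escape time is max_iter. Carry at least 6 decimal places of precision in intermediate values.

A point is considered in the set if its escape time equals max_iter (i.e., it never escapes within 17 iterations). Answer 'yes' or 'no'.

z_0 = 0 + 0i, c = -0.1840 + 0.5020i
Iter 1: z = -0.1840 + 0.5020i, |z|^2 = 0.2859
Iter 2: z = -0.4021 + 0.3173i, |z|^2 = 0.2624
Iter 3: z = -0.1229 + 0.2468i, |z|^2 = 0.0760
Iter 4: z = -0.2298 + 0.4413i, |z|^2 = 0.2476
Iter 5: z = -0.3259 + 0.2992i, |z|^2 = 0.1957
Iter 6: z = -0.1673 + 0.3070i, |z|^2 = 0.1222
Iter 7: z = -0.2503 + 0.3993i, |z|^2 = 0.2221
Iter 8: z = -0.2808 + 0.3021i, |z|^2 = 0.1701
Iter 9: z = -0.1964 + 0.3323i, |z|^2 = 0.1490
Iter 10: z = -0.2558 + 0.3715i, |z|^2 = 0.2034
Iter 11: z = -0.2565 + 0.3119i, |z|^2 = 0.1631
Iter 12: z = -0.2155 + 0.3420i, |z|^2 = 0.1634
Iter 13: z = -0.2545 + 0.3546i, |z|^2 = 0.1905
Iter 14: z = -0.2450 + 0.3215i, |z|^2 = 0.1634
Iter 15: z = -0.2273 + 0.3445i, |z|^2 = 0.1704
Iter 16: z = -0.2510 + 0.3454i, |z|^2 = 0.1823
Did not escape in 17 iterations → in set

Answer: yes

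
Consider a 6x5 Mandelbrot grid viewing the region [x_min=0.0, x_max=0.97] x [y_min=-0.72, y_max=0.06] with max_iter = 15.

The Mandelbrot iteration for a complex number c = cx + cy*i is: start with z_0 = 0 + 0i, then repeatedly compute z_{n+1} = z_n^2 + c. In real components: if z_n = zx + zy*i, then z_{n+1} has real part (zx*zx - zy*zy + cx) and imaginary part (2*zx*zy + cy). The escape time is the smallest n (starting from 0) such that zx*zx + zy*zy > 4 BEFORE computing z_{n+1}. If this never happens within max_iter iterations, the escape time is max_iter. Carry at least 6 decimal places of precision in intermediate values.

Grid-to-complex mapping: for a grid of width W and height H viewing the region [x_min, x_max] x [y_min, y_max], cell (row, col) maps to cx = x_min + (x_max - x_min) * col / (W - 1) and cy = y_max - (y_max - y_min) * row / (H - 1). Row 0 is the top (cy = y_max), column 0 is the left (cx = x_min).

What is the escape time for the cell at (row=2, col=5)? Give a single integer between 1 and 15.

Answer: 2

Derivation:
z_0 = 0 + 0i, c = 0.9700 + -0.3300i
Iter 1: z = 0.9700 + -0.3300i, |z|^2 = 1.0498
Iter 2: z = 1.8020 + -0.9702i, |z|^2 = 4.1885
Escaped at iteration 2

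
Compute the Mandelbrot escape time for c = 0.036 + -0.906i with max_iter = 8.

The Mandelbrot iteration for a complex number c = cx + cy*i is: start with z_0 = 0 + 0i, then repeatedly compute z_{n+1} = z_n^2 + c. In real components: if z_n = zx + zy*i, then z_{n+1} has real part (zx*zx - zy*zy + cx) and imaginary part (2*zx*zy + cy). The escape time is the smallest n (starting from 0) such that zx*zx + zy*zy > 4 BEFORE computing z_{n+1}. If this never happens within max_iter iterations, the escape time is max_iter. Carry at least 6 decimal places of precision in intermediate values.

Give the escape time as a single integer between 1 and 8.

Answer: 6

Derivation:
z_0 = 0 + 0i, c = 0.0360 + -0.9060i
Iter 1: z = 0.0360 + -0.9060i, |z|^2 = 0.8221
Iter 2: z = -0.7835 + -0.9712i, |z|^2 = 1.5572
Iter 3: z = -0.2934 + 0.6160i, |z|^2 = 0.4655
Iter 4: z = -0.2574 + -1.2674i, |z|^2 = 1.6726
Iter 5: z = -1.5041 + -0.2535i, |z|^2 = 2.3266
Iter 6: z = 2.2340 + -0.1433i, |z|^2 = 5.0112
Escaped at iteration 6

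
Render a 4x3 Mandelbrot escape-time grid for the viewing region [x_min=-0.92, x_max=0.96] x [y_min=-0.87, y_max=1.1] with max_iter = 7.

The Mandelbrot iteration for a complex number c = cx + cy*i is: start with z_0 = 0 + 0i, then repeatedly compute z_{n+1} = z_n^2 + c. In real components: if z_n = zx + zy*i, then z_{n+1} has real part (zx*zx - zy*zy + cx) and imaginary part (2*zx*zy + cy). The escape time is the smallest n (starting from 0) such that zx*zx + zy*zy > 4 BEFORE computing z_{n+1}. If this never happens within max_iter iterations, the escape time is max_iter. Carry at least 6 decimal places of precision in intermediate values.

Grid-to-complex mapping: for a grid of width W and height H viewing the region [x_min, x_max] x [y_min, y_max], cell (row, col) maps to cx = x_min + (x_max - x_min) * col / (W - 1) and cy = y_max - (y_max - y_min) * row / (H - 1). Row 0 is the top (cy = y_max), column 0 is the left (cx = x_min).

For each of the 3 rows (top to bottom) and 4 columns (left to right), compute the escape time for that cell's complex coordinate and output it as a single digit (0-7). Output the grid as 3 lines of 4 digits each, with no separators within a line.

Answer: 3432
7773
3742

Derivation:
(row=0, col=0): c = -0.9200 + 1.1000i → escape time 3
(row=0, col=1): c = -0.2933 + 1.1000i → escape time 4
(row=0, col=2): c = 0.3333 + 1.1000i → escape time 3
(row=0, col=3): c = 0.9600 + 1.1000i → escape time 2
(row=1, col=0): c = -0.9200 + 0.1150i → escape time 7
(row=1, col=1): c = -0.2933 + 0.1150i → escape time 7
(row=1, col=2): c = 0.3333 + 0.1150i → escape time 7
(row=1, col=3): c = 0.9600 + 0.1150i → escape time 3
(row=2, col=0): c = -0.9200 + -0.8700i → escape time 3
(row=2, col=1): c = -0.2933 + -0.8700i → escape time 7
(row=2, col=2): c = 0.3333 + -0.8700i → escape time 4
(row=2, col=3): c = 0.9600 + -0.8700i → escape time 2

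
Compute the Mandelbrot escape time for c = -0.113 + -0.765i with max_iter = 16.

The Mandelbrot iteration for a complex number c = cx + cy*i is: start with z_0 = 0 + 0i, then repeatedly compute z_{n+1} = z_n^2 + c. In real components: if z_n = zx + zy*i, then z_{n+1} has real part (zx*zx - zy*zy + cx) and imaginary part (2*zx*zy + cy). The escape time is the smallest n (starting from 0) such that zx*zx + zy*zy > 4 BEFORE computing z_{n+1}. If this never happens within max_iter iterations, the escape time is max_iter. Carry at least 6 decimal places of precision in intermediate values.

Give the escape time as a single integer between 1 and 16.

Answer: 16

Derivation:
z_0 = 0 + 0i, c = -0.1130 + -0.7650i
Iter 1: z = -0.1130 + -0.7650i, |z|^2 = 0.5980
Iter 2: z = -0.6855 + -0.5921i, |z|^2 = 0.8204
Iter 3: z = 0.0063 + 0.0467i, |z|^2 = 0.0022
Iter 4: z = -0.1151 + -0.7644i, |z|^2 = 0.5976
Iter 5: z = -0.6841 + -0.5890i, |z|^2 = 0.8148
Iter 6: z = 0.0081 + 0.0408i, |z|^2 = 0.0017
Iter 7: z = -0.1146 + -0.7643i, |z|^2 = 0.5974
Iter 8: z = -0.6841 + -0.5898i, |z|^2 = 0.8159
Iter 9: z = 0.0071 + 0.0420i, |z|^2 = 0.0018
Iter 10: z = -0.1147 + -0.7644i, |z|^2 = 0.5975
Iter 11: z = -0.6842 + -0.5896i, |z|^2 = 0.8157
Iter 12: z = 0.0074 + 0.0418i, |z|^2 = 0.0018
Iter 13: z = -0.1147 + -0.7644i, |z|^2 = 0.5974
Iter 14: z = -0.6841 + -0.5897i, |z|^2 = 0.8157
Iter 15: z = 0.0073 + 0.0418i, |z|^2 = 0.0018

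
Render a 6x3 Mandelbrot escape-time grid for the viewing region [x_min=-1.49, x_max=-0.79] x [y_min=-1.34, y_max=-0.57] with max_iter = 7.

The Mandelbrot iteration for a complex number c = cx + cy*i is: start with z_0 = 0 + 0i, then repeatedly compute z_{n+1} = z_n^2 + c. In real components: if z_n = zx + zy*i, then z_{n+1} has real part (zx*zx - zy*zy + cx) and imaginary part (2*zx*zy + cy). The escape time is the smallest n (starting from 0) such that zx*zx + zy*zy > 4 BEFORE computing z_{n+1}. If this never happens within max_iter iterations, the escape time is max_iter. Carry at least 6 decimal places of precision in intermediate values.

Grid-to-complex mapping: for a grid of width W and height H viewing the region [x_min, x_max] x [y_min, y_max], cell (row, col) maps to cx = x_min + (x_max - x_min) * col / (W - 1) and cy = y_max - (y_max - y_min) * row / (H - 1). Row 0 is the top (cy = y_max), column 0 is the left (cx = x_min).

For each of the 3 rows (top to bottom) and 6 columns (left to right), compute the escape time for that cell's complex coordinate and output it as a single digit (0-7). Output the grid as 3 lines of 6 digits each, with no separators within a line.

Answer: 334556
333333
122222

Derivation:
(row=0, col=0): c = -1.4900 + -0.5700i → escape time 3
(row=0, col=1): c = -1.3500 + -0.5700i → escape time 3
(row=0, col=2): c = -1.2100 + -0.5700i → escape time 4
(row=0, col=3): c = -1.0700 + -0.5700i → escape time 5
(row=0, col=4): c = -0.9300 + -0.5700i → escape time 5
(row=0, col=5): c = -0.7900 + -0.5700i → escape time 6
(row=1, col=0): c = -1.4900 + -0.9550i → escape time 3
(row=1, col=1): c = -1.3500 + -0.9550i → escape time 3
(row=1, col=2): c = -1.2100 + -0.9550i → escape time 3
(row=1, col=3): c = -1.0700 + -0.9550i → escape time 3
(row=1, col=4): c = -0.9300 + -0.9550i → escape time 3
(row=1, col=5): c = -0.7900 + -0.9550i → escape time 3
(row=2, col=0): c = -1.4900 + -1.3400i → escape time 1
(row=2, col=1): c = -1.3500 + -1.3400i → escape time 2
(row=2, col=2): c = -1.2100 + -1.3400i → escape time 2
(row=2, col=3): c = -1.0700 + -1.3400i → escape time 2
(row=2, col=4): c = -0.9300 + -1.3400i → escape time 2
(row=2, col=5): c = -0.7900 + -1.3400i → escape time 2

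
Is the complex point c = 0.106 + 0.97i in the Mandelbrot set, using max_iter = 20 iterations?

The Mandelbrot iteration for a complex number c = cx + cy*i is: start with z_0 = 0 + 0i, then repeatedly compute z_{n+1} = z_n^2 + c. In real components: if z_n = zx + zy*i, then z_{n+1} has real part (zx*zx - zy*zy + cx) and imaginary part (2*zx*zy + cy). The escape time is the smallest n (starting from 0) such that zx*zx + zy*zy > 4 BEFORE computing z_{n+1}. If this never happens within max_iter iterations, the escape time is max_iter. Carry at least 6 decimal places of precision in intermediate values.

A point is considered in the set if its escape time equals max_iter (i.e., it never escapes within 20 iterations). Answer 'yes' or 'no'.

Answer: no

Derivation:
z_0 = 0 + 0i, c = 0.1060 + 0.9700i
Iter 1: z = 0.1060 + 0.9700i, |z|^2 = 0.9521
Iter 2: z = -0.8237 + 1.1756i, |z|^2 = 2.0606
Iter 3: z = -0.5977 + -0.9667i, |z|^2 = 1.2917
Iter 4: z = -0.4712 + 2.1256i, |z|^2 = 4.7400
Escaped at iteration 4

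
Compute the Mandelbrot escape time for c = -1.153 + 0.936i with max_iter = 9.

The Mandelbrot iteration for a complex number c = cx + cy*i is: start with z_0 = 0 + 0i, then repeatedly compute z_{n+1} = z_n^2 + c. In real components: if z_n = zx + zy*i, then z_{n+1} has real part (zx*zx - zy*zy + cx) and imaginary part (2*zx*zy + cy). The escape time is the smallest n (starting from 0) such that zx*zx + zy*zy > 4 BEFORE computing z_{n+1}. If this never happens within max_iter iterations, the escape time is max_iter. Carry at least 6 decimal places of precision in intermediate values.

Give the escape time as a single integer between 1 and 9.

z_0 = 0 + 0i, c = -1.1530 + 0.9360i
Iter 1: z = -1.1530 + 0.9360i, |z|^2 = 2.2055
Iter 2: z = -0.6997 + -1.2224i, |z|^2 = 1.9839
Iter 3: z = -2.1577 + 2.6466i, |z|^2 = 11.6604
Escaped at iteration 3

Answer: 3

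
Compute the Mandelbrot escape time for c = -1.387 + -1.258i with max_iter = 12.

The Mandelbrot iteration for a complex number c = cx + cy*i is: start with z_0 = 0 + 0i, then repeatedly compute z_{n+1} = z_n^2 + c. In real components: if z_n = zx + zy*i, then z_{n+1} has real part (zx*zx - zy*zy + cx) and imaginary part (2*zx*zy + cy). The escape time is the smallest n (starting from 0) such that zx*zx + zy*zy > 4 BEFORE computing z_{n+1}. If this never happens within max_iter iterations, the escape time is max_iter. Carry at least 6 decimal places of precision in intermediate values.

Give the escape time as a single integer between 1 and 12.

Answer: 2

Derivation:
z_0 = 0 + 0i, c = -1.3870 + -1.2580i
Iter 1: z = -1.3870 + -1.2580i, |z|^2 = 3.5063
Iter 2: z = -1.0458 + 2.2317i, |z|^2 = 6.0741
Escaped at iteration 2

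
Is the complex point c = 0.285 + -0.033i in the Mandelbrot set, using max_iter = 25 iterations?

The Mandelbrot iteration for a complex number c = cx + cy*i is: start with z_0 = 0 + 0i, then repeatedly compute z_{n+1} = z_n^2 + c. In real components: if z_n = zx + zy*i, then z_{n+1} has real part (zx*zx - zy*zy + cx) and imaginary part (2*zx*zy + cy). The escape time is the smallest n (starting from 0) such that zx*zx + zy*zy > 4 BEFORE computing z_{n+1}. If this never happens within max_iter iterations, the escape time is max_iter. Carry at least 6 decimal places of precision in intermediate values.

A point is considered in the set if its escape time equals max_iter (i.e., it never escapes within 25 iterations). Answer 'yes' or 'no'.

Answer: yes

Derivation:
z_0 = 0 + 0i, c = 0.2850 + -0.0330i
Iter 1: z = 0.2850 + -0.0330i, |z|^2 = 0.0823
Iter 2: z = 0.3651 + -0.0518i, |z|^2 = 0.1360
Iter 3: z = 0.4156 + -0.0708i, |z|^2 = 0.1778
Iter 4: z = 0.4527 + -0.0919i, |z|^2 = 0.2134
Iter 5: z = 0.4815 + -0.1162i, |z|^2 = 0.2454
Iter 6: z = 0.5034 + -0.1449i, |z|^2 = 0.2744
Iter 7: z = 0.5174 + -0.1789i, |z|^2 = 0.2997
Iter 8: z = 0.5207 + -0.2181i, |z|^2 = 0.3187
Iter 9: z = 0.5085 + -0.2601i, |z|^2 = 0.3263
Iter 10: z = 0.4760 + -0.2976i, |z|^2 = 0.3151
Iter 11: z = 0.4230 + -0.3163i, |z|^2 = 0.2789
Iter 12: z = 0.3639 + -0.3005i, |z|^2 = 0.2227
Iter 13: z = 0.3271 + -0.2517i, |z|^2 = 0.1704
Iter 14: z = 0.3286 + -0.1977i, |z|^2 = 0.1471
Iter 15: z = 0.3539 + -0.1629i, |z|^2 = 0.1518
Iter 16: z = 0.3837 + -0.1483i, |z|^2 = 0.1692
Iter 17: z = 0.4102 + -0.1468i, |z|^2 = 0.1899
Iter 18: z = 0.4317 + -0.1535i, |z|^2 = 0.2099
Iter 19: z = 0.4478 + -0.1655i, |z|^2 = 0.2280
Iter 20: z = 0.4582 + -0.1812i, |z|^2 = 0.2428
Iter 21: z = 0.4621 + -0.1991i, |z|^2 = 0.2531
Iter 22: z = 0.4589 + -0.2170i, |z|^2 = 0.2576
Iter 23: z = 0.4485 + -0.2321i, |z|^2 = 0.2550
Iter 24: z = 0.4323 + -0.2412i, |z|^2 = 0.2450
Did not escape in 25 iterations → in set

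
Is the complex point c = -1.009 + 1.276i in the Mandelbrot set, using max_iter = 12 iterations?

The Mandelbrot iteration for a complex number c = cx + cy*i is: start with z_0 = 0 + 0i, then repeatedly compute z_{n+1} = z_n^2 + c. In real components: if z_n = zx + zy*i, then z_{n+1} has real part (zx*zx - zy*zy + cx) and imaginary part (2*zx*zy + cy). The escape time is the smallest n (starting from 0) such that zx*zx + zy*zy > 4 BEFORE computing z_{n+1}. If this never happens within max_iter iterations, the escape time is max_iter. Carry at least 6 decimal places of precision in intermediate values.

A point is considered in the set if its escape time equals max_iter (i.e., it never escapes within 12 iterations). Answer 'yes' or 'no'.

Answer: no

Derivation:
z_0 = 0 + 0i, c = -1.0090 + 1.2760i
Iter 1: z = -1.0090 + 1.2760i, |z|^2 = 2.6463
Iter 2: z = -1.6191 + -1.2990i, |z|^2 = 4.3088
Escaped at iteration 2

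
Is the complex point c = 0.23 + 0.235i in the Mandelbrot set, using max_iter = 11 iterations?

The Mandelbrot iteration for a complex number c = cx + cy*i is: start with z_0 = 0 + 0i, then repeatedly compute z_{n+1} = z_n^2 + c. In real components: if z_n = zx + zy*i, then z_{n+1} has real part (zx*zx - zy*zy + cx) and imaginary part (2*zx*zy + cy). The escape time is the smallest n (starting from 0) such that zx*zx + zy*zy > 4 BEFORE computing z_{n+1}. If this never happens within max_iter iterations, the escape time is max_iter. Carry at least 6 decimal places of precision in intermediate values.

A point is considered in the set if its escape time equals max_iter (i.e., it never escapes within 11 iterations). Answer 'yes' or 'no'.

z_0 = 0 + 0i, c = 0.2300 + 0.2350i
Iter 1: z = 0.2300 + 0.2350i, |z|^2 = 0.1081
Iter 2: z = 0.2277 + 0.3431i, |z|^2 = 0.1696
Iter 3: z = 0.1641 + 0.3912i, |z|^2 = 0.1800
Iter 4: z = 0.1039 + 0.3634i, |z|^2 = 0.1429
Iter 5: z = 0.1087 + 0.3105i, |z|^2 = 0.1082
Iter 6: z = 0.1454 + 0.3025i, |z|^2 = 0.1127
Iter 7: z = 0.1596 + 0.3230i, |z|^2 = 0.1298
Iter 8: z = 0.1512 + 0.3381i, |z|^2 = 0.1372
Iter 9: z = 0.1385 + 0.3372i, |z|^2 = 0.1329
Iter 10: z = 0.1355 + 0.3284i, |z|^2 = 0.1262
Did not escape in 11 iterations → in set

Answer: yes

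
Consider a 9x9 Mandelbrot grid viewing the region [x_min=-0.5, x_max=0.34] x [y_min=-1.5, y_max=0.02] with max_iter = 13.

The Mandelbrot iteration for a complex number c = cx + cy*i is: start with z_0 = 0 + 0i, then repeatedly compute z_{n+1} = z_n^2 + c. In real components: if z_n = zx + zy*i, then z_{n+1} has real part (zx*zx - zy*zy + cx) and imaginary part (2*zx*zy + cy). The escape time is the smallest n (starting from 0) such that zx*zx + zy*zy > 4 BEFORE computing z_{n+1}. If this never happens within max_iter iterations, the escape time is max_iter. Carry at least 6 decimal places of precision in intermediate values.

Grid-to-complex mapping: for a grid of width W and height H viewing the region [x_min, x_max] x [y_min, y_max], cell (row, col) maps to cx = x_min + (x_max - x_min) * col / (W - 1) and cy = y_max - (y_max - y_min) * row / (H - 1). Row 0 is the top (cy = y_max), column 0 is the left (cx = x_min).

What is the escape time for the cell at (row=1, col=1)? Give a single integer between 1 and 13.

Answer: 13

Derivation:
z_0 = 0 + 0i, c = -0.3950 + -0.1700i
Iter 1: z = -0.3950 + -0.1700i, |z|^2 = 0.1849
Iter 2: z = -0.2679 + -0.0357i, |z|^2 = 0.0730
Iter 3: z = -0.3245 + -0.1509i, |z|^2 = 0.1281
Iter 4: z = -0.3125 + -0.0721i, |z|^2 = 0.1028
Iter 5: z = -0.3026 + -0.1250i, |z|^2 = 0.1072
Iter 6: z = -0.3191 + -0.0944i, |z|^2 = 0.1107
Iter 7: z = -0.3021 + -0.1098i, |z|^2 = 0.1033
Iter 8: z = -0.3158 + -0.1037i, |z|^2 = 0.1105
Iter 9: z = -0.3060 + -0.1045i, |z|^2 = 0.1046
Iter 10: z = -0.3123 + -0.1060i, |z|^2 = 0.1088
Iter 11: z = -0.3087 + -0.1038i, |z|^2 = 0.1061
Iter 12: z = -0.3105 + -0.1059i, |z|^2 = 0.1076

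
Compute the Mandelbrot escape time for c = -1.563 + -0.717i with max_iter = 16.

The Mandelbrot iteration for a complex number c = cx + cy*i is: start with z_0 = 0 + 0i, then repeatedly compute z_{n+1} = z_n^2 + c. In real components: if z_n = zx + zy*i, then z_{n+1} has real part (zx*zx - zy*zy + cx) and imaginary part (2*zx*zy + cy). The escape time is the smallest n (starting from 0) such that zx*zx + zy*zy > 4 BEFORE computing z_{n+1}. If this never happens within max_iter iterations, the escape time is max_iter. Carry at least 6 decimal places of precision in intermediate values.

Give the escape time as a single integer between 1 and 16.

z_0 = 0 + 0i, c = -1.5630 + -0.7170i
Iter 1: z = -1.5630 + -0.7170i, |z|^2 = 2.9571
Iter 2: z = 0.3659 + 1.5243i, |z|^2 = 2.4575
Iter 3: z = -3.7528 + 0.3985i, |z|^2 = 14.2419
Escaped at iteration 3

Answer: 3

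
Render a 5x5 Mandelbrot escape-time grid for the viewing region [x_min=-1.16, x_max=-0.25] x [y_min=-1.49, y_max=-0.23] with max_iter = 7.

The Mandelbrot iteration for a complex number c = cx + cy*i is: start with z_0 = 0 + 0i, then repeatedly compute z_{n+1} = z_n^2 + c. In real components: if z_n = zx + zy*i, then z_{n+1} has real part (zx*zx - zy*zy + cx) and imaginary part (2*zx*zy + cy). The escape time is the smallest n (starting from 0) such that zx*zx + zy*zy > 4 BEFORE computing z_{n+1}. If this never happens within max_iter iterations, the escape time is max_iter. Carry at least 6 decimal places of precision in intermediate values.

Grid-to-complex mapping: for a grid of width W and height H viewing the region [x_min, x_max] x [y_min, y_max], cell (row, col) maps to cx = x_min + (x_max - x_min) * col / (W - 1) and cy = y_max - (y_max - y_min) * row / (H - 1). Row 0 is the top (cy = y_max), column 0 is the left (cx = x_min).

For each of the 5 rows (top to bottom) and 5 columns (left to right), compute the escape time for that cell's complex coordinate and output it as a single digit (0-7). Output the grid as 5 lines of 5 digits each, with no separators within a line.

Answer: 77777
45677
33457
33334
22222

Derivation:
(row=0, col=0): c = -1.1600 + -0.2300i → escape time 7
(row=0, col=1): c = -0.9325 + -0.2300i → escape time 7
(row=0, col=2): c = -0.7050 + -0.2300i → escape time 7
(row=0, col=3): c = -0.4775 + -0.2300i → escape time 7
(row=0, col=4): c = -0.2500 + -0.2300i → escape time 7
(row=1, col=0): c = -1.1600 + -0.5450i → escape time 4
(row=1, col=1): c = -0.9325 + -0.5450i → escape time 5
(row=1, col=2): c = -0.7050 + -0.5450i → escape time 6
(row=1, col=3): c = -0.4775 + -0.5450i → escape time 7
(row=1, col=4): c = -0.2500 + -0.5450i → escape time 7
(row=2, col=0): c = -1.1600 + -0.8600i → escape time 3
(row=2, col=1): c = -0.9325 + -0.8600i → escape time 3
(row=2, col=2): c = -0.7050 + -0.8600i → escape time 4
(row=2, col=3): c = -0.4775 + -0.8600i → escape time 5
(row=2, col=4): c = -0.2500 + -0.8600i → escape time 7
(row=3, col=0): c = -1.1600 + -1.1750i → escape time 3
(row=3, col=1): c = -0.9325 + -1.1750i → escape time 3
(row=3, col=2): c = -0.7050 + -1.1750i → escape time 3
(row=3, col=3): c = -0.4775 + -1.1750i → escape time 3
(row=3, col=4): c = -0.2500 + -1.1750i → escape time 4
(row=4, col=0): c = -1.1600 + -1.4900i → escape time 2
(row=4, col=1): c = -0.9325 + -1.4900i → escape time 2
(row=4, col=2): c = -0.7050 + -1.4900i → escape time 2
(row=4, col=3): c = -0.4775 + -1.4900i → escape time 2
(row=4, col=4): c = -0.2500 + -1.4900i → escape time 2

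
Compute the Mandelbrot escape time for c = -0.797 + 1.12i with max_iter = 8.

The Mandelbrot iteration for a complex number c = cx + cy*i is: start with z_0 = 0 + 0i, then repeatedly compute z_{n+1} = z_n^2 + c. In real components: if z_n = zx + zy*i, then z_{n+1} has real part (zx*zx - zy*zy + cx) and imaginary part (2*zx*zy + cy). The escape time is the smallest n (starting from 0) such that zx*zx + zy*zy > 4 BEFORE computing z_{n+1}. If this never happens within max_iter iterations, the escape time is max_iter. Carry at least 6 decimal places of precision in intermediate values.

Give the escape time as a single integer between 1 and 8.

Answer: 3

Derivation:
z_0 = 0 + 0i, c = -0.7970 + 1.1200i
Iter 1: z = -0.7970 + 1.1200i, |z|^2 = 1.8896
Iter 2: z = -1.4162 + -0.6653i, |z|^2 = 2.4482
Iter 3: z = 0.7660 + 3.0043i, |z|^2 = 9.6127
Escaped at iteration 3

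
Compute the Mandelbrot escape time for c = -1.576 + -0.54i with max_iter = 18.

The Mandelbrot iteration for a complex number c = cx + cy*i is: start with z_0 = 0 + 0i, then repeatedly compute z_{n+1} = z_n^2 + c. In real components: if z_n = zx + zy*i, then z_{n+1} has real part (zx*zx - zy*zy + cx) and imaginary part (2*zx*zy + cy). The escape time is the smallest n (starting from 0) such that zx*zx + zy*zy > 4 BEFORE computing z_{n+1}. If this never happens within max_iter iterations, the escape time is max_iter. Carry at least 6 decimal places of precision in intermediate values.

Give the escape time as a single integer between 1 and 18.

Answer: 3

Derivation:
z_0 = 0 + 0i, c = -1.5760 + -0.5400i
Iter 1: z = -1.5760 + -0.5400i, |z|^2 = 2.7754
Iter 2: z = 0.6162 + 1.1621i, |z|^2 = 1.7301
Iter 3: z = -2.5468 + 0.8921i, |z|^2 = 7.2818
Escaped at iteration 3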